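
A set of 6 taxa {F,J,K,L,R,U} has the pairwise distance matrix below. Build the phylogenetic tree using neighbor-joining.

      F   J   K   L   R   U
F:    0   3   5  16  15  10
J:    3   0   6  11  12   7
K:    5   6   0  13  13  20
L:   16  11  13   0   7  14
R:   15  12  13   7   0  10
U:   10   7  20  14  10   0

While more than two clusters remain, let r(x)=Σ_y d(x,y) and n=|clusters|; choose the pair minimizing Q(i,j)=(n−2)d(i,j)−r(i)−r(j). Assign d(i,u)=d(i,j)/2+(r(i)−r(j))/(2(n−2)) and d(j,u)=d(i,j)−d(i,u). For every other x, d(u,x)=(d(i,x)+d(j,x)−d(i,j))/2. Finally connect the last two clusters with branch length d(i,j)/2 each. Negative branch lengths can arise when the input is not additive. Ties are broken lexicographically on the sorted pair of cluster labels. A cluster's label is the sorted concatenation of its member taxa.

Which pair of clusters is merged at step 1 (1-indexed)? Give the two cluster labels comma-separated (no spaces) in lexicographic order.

step 1: merge (L,R) at d=7, Q=-90; branch lengths L→4, R→3; new cluster LR
  updated: d(F,LR)=12, d(J,LR)=8, d(K,LR)=19/2, d(LR,U)=17/2
step 2: merge (LR,U) at d=17/2, Q=-58; branch lengths LR→3, U→11/2; new cluster LRU
  updated: d(F,LRU)=27/4, d(J,LRU)=13/4, d(K,LRU)=21/2
step 3: merge (F,K) at d=5, Q=-105/4; branch lengths F→13/16, K→67/16; new cluster FK
  updated: d(FK,J)=2, d(FK,LRU)=49/8
step 4: merge (FK,J) at d=2, Q=-91/8; branch lengths FK→39/16, J→-7/16; new cluster FJK
  updated: d(FJK,LRU)=59/16
step 5: merge (FJK,LRU) at d=59/16; branch lengths FJK→59/32, LRU→59/32; new cluster FJKLRU
final tree: (((F:13/16,K:67/16):39/16,J:-7/16):59/32,((L:4,R:3):3,U:11/2):59/32)
total length: 419/16

L,R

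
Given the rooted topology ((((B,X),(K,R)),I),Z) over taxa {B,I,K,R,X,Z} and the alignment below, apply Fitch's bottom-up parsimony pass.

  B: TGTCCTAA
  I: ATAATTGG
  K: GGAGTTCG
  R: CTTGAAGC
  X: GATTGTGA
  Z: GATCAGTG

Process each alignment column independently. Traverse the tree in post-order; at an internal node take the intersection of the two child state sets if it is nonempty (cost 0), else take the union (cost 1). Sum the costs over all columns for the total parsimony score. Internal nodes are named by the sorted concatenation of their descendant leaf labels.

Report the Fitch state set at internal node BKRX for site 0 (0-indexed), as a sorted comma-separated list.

G

[col 0] BX: children B:{T}, X:{G} ∪→ {G,T}; cost 1
[col 0] KR: children K:{G}, R:{C} ∪→ {C,G}; cost 1
[col 0] BKRX: children BX:{G,T}, KR:{C,G} ∩→ {G}; cost 0
[col 0] BIKRX: children BKRX:{G}, I:{A} ∪→ {A,G}; cost 1
[col 0] BIKRXZ: children BIKRX:{A,G}, Z:{G} ∩→ {G}; cost 0
[col 1] BX: children B:{G}, X:{A} ∪→ {A,G}; cost 1
[col 1] KR: children K:{G}, R:{T} ∪→ {G,T}; cost 1
[col 1] BKRX: children BX:{A,G}, KR:{G,T} ∩→ {G}; cost 0
[col 1] BIKRX: children BKRX:{G}, I:{T} ∪→ {G,T}; cost 1
[col 1] BIKRXZ: children BIKRX:{G,T}, Z:{A} ∪→ {A,G,T}; cost 1
[col 2] BX: children B:{T}, X:{T} ∩→ {T}; cost 0
[col 2] KR: children K:{A}, R:{T} ∪→ {A,T}; cost 1
[col 2] BKRX: children BX:{T}, KR:{A,T} ∩→ {T}; cost 0
[col 2] BIKRX: children BKRX:{T}, I:{A} ∪→ {A,T}; cost 1
[col 2] BIKRXZ: children BIKRX:{A,T}, Z:{T} ∩→ {T}; cost 0
[col 3] BX: children B:{C}, X:{T} ∪→ {C,T}; cost 1
[col 3] KR: children K:{G}, R:{G} ∩→ {G}; cost 0
[col 3] BKRX: children BX:{C,T}, KR:{G} ∪→ {C,G,T}; cost 1
[col 3] BIKRX: children BKRX:{C,G,T}, I:{A} ∪→ {A,C,G,T}; cost 1
[col 3] BIKRXZ: children BIKRX:{A,C,G,T}, Z:{C} ∩→ {C}; cost 0
[col 4] BX: children B:{C}, X:{G} ∪→ {C,G}; cost 1
[col 4] KR: children K:{T}, R:{A} ∪→ {A,T}; cost 1
[col 4] BKRX: children BX:{C,G}, KR:{A,T} ∪→ {A,C,G,T}; cost 1
[col 4] BIKRX: children BKRX:{A,C,G,T}, I:{T} ∩→ {T}; cost 0
[col 4] BIKRXZ: children BIKRX:{T}, Z:{A} ∪→ {A,T}; cost 1
[col 5] BX: children B:{T}, X:{T} ∩→ {T}; cost 0
[col 5] KR: children K:{T}, R:{A} ∪→ {A,T}; cost 1
[col 5] BKRX: children BX:{T}, KR:{A,T} ∩→ {T}; cost 0
[col 5] BIKRX: children BKRX:{T}, I:{T} ∩→ {T}; cost 0
[col 5] BIKRXZ: children BIKRX:{T}, Z:{G} ∪→ {G,T}; cost 1
[col 6] BX: children B:{A}, X:{G} ∪→ {A,G}; cost 1
[col 6] KR: children K:{C}, R:{G} ∪→ {C,G}; cost 1
[col 6] BKRX: children BX:{A,G}, KR:{C,G} ∩→ {G}; cost 0
[col 6] BIKRX: children BKRX:{G}, I:{G} ∩→ {G}; cost 0
[col 6] BIKRXZ: children BIKRX:{G}, Z:{T} ∪→ {G,T}; cost 1
[col 7] BX: children B:{A}, X:{A} ∩→ {A}; cost 0
[col 7] KR: children K:{G}, R:{C} ∪→ {C,G}; cost 1
[col 7] BKRX: children BX:{A}, KR:{C,G} ∪→ {A,C,G}; cost 1
[col 7] BIKRX: children BKRX:{A,C,G}, I:{G} ∩→ {G}; cost 0
[col 7] BIKRXZ: children BIKRX:{G}, Z:{G} ∩→ {G}; cost 0
per-site changes: [3, 4, 2, 3, 4, 2, 3, 2]; total = 23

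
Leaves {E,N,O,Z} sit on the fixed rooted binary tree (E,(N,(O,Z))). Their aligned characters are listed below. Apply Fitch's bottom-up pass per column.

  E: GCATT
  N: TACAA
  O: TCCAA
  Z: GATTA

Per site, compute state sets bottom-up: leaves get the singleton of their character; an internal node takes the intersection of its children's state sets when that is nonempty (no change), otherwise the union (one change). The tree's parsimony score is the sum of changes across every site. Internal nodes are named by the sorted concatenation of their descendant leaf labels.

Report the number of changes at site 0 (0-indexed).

2

site 0, node OZ: O={T} ∪ Z={G} → {G,T} (+1)
site 0, node NOZ: N={T} ∩ OZ={G,T} → {T} (+0)
site 0, node ENOZ: E={G} ∪ NOZ={T} → {G,T} (+1)
site 1, node OZ: O={C} ∪ Z={A} → {A,C} (+1)
site 1, node NOZ: N={A} ∩ OZ={A,C} → {A} (+0)
site 1, node ENOZ: E={C} ∪ NOZ={A} → {A,C} (+1)
site 2, node OZ: O={C} ∪ Z={T} → {C,T} (+1)
site 2, node NOZ: N={C} ∩ OZ={C,T} → {C} (+0)
site 2, node ENOZ: E={A} ∪ NOZ={C} → {A,C} (+1)
site 3, node OZ: O={A} ∪ Z={T} → {A,T} (+1)
site 3, node NOZ: N={A} ∩ OZ={A,T} → {A} (+0)
site 3, node ENOZ: E={T} ∪ NOZ={A} → {A,T} (+1)
site 4, node OZ: O={A} ∩ Z={A} → {A} (+0)
site 4, node NOZ: N={A} ∩ OZ={A} → {A} (+0)
site 4, node ENOZ: E={T} ∪ NOZ={A} → {A,T} (+1)
per-site changes: [2, 2, 2, 2, 1]; total = 9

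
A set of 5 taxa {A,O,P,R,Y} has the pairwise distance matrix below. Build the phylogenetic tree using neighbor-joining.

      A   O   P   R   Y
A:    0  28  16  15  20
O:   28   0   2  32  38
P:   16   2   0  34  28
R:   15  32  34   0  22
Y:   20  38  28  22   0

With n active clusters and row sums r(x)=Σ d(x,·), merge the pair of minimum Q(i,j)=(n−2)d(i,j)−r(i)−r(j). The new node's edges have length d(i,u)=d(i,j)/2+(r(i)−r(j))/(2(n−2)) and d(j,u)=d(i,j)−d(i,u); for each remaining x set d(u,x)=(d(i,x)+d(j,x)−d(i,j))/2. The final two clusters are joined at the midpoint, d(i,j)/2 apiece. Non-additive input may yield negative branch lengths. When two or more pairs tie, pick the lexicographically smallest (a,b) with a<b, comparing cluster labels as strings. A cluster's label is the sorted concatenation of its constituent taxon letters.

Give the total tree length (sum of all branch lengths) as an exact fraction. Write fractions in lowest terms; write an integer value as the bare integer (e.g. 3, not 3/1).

193/4

iteration 1: select O,P (d=2, Q=-174); attach at lengths (13/3, -7/3); label the merged cluster OP
  updated: d(A,OP)=21, d(OP,R)=32, d(OP,Y)=32
iteration 2: select A,OP (d=21, Q=-99); attach at lengths (13/4, 71/4); label the merged cluster AOP
  updated: d(AOP,R)=13, d(AOP,Y)=31/2
iteration 3: select AOP,R (d=13, Q=-101/2); attach at lengths (13/4, 39/4); label the merged cluster AOPR
  updated: d(AOPR,Y)=49/4
iteration 4: select AOPR,Y (d=49/4); attach at lengths (49/8, 49/8); label the merged cluster AOPRY
final tree: (((A:13/4,(O:13/3,P:-7/3):71/4):13/4,R:39/4):49/8,Y:49/8)
total length: 193/4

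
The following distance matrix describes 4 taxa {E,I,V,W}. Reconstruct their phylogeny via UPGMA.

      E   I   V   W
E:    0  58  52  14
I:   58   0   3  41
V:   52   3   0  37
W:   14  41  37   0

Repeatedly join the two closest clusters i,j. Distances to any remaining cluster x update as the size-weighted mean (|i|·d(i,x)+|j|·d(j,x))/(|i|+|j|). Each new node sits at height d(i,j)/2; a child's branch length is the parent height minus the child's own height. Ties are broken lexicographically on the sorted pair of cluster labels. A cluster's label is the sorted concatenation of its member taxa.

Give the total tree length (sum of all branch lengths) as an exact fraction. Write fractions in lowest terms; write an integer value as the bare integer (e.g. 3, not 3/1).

1. join I+V (d=3) ⇒ IV; edges |I|=3/2, |V|=3/2
  updated: d(E,IV)=55, d(IV,W)=39
2. join E+W (d=14) ⇒ EW; edges |E|=7, |W|=7
  updated: d(EW,IV)=47
3. join EW+IV (d=47) ⇒ EIVW; edges |EW|=33/2, |IV|=22
final tree: ((E:7,W:7):33/2,(I:3/2,V:3/2):22)
total length: 111/2

111/2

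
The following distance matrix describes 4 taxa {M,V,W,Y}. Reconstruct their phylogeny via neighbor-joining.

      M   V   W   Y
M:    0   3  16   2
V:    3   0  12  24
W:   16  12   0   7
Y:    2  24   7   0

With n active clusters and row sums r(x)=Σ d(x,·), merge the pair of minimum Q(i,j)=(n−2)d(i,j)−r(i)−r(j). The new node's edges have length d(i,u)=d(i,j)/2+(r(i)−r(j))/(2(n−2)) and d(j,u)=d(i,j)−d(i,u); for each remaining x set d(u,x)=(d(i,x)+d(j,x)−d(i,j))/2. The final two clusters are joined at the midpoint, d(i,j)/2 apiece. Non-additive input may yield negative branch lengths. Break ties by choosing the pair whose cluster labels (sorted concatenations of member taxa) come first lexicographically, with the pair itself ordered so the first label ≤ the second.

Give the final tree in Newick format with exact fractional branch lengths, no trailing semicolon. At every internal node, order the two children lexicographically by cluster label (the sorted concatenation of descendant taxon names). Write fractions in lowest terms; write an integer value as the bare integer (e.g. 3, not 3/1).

step 1: merge (M,V) at d=3, Q=-54; branch lengths M→-3, V→6; new cluster MV
  updated: d(MV,W)=25/2, d(MV,Y)=23/2
step 2: merge (MV,W) at d=25/2, Q=-31; branch lengths MV→17/2, W→4; new cluster MVW
  updated: d(MVW,Y)=3
step 3: merge (MVW,Y) at d=3; branch lengths MVW→3/2, Y→3/2; new cluster MVWY
final tree: (((M:-3,V:6):17/2,W:4):3/2,Y:3/2)
total length: 37/2

(((M:-3,V:6):17/2,W:4):3/2,Y:3/2)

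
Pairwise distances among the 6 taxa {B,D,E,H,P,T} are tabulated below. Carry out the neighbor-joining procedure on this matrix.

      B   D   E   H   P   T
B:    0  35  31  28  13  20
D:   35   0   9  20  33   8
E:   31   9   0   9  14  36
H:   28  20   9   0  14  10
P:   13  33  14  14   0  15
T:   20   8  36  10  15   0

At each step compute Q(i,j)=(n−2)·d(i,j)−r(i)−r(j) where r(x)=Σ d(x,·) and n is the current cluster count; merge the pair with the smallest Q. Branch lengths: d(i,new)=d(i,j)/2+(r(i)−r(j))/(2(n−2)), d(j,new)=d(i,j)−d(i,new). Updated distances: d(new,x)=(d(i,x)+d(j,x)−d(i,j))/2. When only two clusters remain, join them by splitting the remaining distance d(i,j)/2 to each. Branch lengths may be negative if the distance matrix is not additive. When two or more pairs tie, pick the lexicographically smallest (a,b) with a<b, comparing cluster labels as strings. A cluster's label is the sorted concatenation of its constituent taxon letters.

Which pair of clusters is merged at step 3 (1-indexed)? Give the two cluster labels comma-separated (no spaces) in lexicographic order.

BP,T

1. join D+E (d=9, Q=-168) ⇒ DE; edges |D|=21/4, |E|=15/4
  updated: d(B,DE)=57/2, d(DE,H)=10, d(DE,P)=19, d(DE,T)=35/2
2. join B+P (d=13, Q=-223/2) ⇒ BP; edges |B|=45/4, |P|=7/4
  updated: d(BP,DE)=69/4, d(BP,H)=29/2, d(BP,T)=11
3. join BP+T (d=11, Q=-237/4) ⇒ BPT; edges |BP|=105/16, |T|=71/16
  updated: d(BPT,DE)=95/8, d(BPT,H)=27/4
4. join BPT+DE (d=95/8, Q=-229/8) ⇒ BDEPT; edges |BPT|=69/16, |DE|=121/16
  updated: d(BDEPT,H)=39/16
5. join BDEPT+H (d=39/16) ⇒ BDEHPT; edges |BDEPT|=39/32, |H|=39/32
final tree: ((((B:45/4,P:7/4):105/16,T:71/16):69/16,(D:21/4,E:15/4):121/16):39/32,H:39/32)
total length: 757/16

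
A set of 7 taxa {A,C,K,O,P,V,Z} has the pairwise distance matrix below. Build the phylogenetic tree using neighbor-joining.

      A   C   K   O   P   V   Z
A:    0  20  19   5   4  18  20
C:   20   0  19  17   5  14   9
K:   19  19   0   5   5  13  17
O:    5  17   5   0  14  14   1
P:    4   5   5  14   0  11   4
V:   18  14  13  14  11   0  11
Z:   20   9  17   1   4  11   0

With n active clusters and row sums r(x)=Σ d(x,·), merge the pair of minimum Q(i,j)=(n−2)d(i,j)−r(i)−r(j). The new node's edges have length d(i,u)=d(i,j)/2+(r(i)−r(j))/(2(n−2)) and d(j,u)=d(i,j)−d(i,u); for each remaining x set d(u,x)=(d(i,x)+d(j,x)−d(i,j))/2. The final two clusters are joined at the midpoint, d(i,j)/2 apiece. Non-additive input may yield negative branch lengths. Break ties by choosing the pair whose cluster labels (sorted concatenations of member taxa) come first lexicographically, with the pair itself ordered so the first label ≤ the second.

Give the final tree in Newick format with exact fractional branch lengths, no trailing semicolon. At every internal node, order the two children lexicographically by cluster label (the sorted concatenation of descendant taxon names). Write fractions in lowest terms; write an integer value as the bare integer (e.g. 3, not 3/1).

((((((A:11/2,O:-1/2):7/2,K:6):11/6,V:20/3):65/32,Z:99/32):29/32,C:179/32):-19/64,P:-19/64)

step 1: merge (A,O) at d=5, Q=-117; branch lengths A→11/2, O→-1/2; new cluster AO
  updated: d(AO,C)=16, d(AO,K)=19/2, d(AO,P)=13/2, d(AO,V)=27/2, d(AO,Z)=8
step 2: merge (AO,K) at d=19/2, Q=-79; branch lengths AO→7/2, K→6; new cluster AKO
  updated: d(AKO,C)=51/4, d(AKO,P)=1, d(AKO,V)=17/2, d(AKO,Z)=31/4
step 3: merge (AKO,V) at d=17/2, Q=-49; branch lengths AKO→11/6, V→20/3; new cluster AKOV
  updated: d(AKOV,C)=73/8, d(AKOV,P)=7/4, d(AKOV,Z)=41/8
step 4: merge (AKOV,Z) at d=41/8, Q=-191/8; branch lengths AKOV→65/32, Z→99/32; new cluster AKOVZ
  updated: d(AKOVZ,C)=13/2, d(AKOVZ,P)=5/16
step 5: merge (AKOVZ,C) at d=13/2, Q=-189/16; branch lengths AKOVZ→29/32, C→179/32; new cluster ACKOVZ
  updated: d(ACKOVZ,P)=-19/32
step 6: merge (ACKOVZ,P) at d=-19/32; branch lengths ACKOVZ→-19/64, P→-19/64; new cluster ACKOPVZ
final tree: ((((((A:11/2,O:-1/2):7/2,K:6):11/6,V:20/3):65/32,Z:99/32):29/32,C:179/32):-19/64,P:-19/64)
total length: 1089/32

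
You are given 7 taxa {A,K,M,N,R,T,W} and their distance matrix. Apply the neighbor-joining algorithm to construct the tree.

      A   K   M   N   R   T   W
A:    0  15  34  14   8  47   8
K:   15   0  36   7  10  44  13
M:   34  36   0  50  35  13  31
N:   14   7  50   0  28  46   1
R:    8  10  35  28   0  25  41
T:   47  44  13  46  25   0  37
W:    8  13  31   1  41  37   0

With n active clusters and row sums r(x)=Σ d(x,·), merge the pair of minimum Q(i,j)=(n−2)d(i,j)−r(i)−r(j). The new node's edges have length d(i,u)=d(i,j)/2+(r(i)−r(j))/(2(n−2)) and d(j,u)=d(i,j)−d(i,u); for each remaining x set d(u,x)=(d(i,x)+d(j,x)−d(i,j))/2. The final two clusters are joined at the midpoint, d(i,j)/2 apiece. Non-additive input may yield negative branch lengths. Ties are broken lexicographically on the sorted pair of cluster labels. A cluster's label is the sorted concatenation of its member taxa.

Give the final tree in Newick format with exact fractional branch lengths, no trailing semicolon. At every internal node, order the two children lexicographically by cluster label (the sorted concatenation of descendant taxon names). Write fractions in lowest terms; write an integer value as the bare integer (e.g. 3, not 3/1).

(((A:47/16,((M:26/5,T:39/5):20,R:7/2):101/16):81/16,K:45/16):107/32,(N:5/8,W:3/8):107/32)

step 1: merge (M,T) at d=13, Q=-346; branch lengths M→26/5, T→39/5; new cluster MT
  updated: d(A,MT)=34, d(K,MT)=67/2, d(MT,N)=83/2, d(MT,R)=47/2, d(MT,W)=55/2
step 2: merge (N,W) at d=1, Q=-178; branch lengths N→5/8, W→3/8; new cluster NW
  updated: d(A,NW)=21/2, d(K,NW)=19/2, d(MT,NW)=34, d(NW,R)=34
step 3: merge (MT,R) at d=47/2, Q=-130; branch lengths MT→20, R→7/2; new cluster MRT
  updated: d(A,MRT)=37/4, d(K,MRT)=10, d(MRT,NW)=89/4
step 4: merge (A,MRT) at d=37/4, Q=-231/4; branch lengths A→47/16, MRT→101/16; new cluster AMRT
  updated: d(AMRT,K)=63/8, d(AMRT,NW)=47/4
step 5: merge (AMRT,K) at d=63/8, Q=-233/8; branch lengths AMRT→81/16, K→45/16; new cluster AKMRT
  updated: d(AKMRT,NW)=107/16
step 6: merge (AKMRT,NW) at d=107/16; branch lengths AKMRT→107/32, NW→107/32; new cluster AKMNRTW
final tree: (((A:47/16,((M:26/5,T:39/5):20,R:7/2):101/16):81/16,K:45/16):107/32,(N:5/8,W:3/8):107/32)
total length: 981/16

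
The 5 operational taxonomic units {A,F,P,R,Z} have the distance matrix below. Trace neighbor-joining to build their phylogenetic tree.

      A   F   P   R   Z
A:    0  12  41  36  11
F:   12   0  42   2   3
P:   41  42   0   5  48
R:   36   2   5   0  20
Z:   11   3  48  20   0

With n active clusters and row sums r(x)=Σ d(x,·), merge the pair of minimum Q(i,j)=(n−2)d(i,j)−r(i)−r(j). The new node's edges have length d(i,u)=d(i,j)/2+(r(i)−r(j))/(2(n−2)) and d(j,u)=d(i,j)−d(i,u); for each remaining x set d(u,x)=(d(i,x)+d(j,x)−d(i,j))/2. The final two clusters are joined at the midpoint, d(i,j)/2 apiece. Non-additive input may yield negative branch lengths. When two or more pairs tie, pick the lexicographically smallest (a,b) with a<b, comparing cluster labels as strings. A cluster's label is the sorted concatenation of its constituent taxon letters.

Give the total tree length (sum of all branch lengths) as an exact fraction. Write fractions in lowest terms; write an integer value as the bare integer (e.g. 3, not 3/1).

step 1: merge (P,R) at d=5, Q=-184; branch lengths P→44/3, R→-29/3; new cluster PR
  updated: d(A,PR)=36, d(F,PR)=39/2, d(PR,Z)=63/2
step 2: merge (A,Z) at d=11, Q=-165/2; branch lengths A→71/8, Z→17/8; new cluster AZ
  updated: d(AZ,F)=2, d(AZ,PR)=113/4
step 3: merge (AZ,F) at d=2, Q=-199/4; branch lengths AZ→43/8, F→-27/8; new cluster AFZ
  updated: d(AFZ,PR)=183/8
step 4: merge (AFZ,PR) at d=183/8; branch lengths AFZ→183/16, PR→183/16; new cluster AFPRZ
final tree: (((A:71/8,Z:17/8):43/8,F:-27/8):183/16,(P:44/3,R:-29/3):183/16)
total length: 327/8

327/8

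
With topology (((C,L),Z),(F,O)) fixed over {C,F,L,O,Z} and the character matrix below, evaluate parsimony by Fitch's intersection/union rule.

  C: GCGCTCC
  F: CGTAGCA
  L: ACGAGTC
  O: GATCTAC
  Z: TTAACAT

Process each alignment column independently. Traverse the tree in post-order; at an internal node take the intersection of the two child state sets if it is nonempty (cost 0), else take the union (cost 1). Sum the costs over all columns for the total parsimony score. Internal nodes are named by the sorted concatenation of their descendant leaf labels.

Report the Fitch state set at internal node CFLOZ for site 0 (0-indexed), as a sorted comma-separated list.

G

site 0, node CL: C={G} ∪ L={A} → {A,G} (+1)
site 0, node CLZ: CL={A,G} ∪ Z={T} → {A,G,T} (+1)
site 0, node FO: F={C} ∪ O={G} → {C,G} (+1)
site 0, node CFLOZ: CLZ={A,G,T} ∩ FO={C,G} → {G} (+0)
site 1, node CL: C={C} ∩ L={C} → {C} (+0)
site 1, node CLZ: CL={C} ∪ Z={T} → {C,T} (+1)
site 1, node FO: F={G} ∪ O={A} → {A,G} (+1)
site 1, node CFLOZ: CLZ={C,T} ∪ FO={A,G} → {A,C,G,T} (+1)
site 2, node CL: C={G} ∩ L={G} → {G} (+0)
site 2, node CLZ: CL={G} ∪ Z={A} → {A,G} (+1)
site 2, node FO: F={T} ∩ O={T} → {T} (+0)
site 2, node CFLOZ: CLZ={A,G} ∪ FO={T} → {A,G,T} (+1)
site 3, node CL: C={C} ∪ L={A} → {A,C} (+1)
site 3, node CLZ: CL={A,C} ∩ Z={A} → {A} (+0)
site 3, node FO: F={A} ∪ O={C} → {A,C} (+1)
site 3, node CFLOZ: CLZ={A} ∩ FO={A,C} → {A} (+0)
site 4, node CL: C={T} ∪ L={G} → {G,T} (+1)
site 4, node CLZ: CL={G,T} ∪ Z={C} → {C,G,T} (+1)
site 4, node FO: F={G} ∪ O={T} → {G,T} (+1)
site 4, node CFLOZ: CLZ={C,G,T} ∩ FO={G,T} → {G,T} (+0)
site 5, node CL: C={C} ∪ L={T} → {C,T} (+1)
site 5, node CLZ: CL={C,T} ∪ Z={A} → {A,C,T} (+1)
site 5, node FO: F={C} ∪ O={A} → {A,C} (+1)
site 5, node CFLOZ: CLZ={A,C,T} ∩ FO={A,C} → {A,C} (+0)
site 6, node CL: C={C} ∩ L={C} → {C} (+0)
site 6, node CLZ: CL={C} ∪ Z={T} → {C,T} (+1)
site 6, node FO: F={A} ∪ O={C} → {A,C} (+1)
site 6, node CFLOZ: CLZ={C,T} ∩ FO={A,C} → {C} (+0)
per-site changes: [3, 3, 2, 2, 3, 3, 2]; total = 18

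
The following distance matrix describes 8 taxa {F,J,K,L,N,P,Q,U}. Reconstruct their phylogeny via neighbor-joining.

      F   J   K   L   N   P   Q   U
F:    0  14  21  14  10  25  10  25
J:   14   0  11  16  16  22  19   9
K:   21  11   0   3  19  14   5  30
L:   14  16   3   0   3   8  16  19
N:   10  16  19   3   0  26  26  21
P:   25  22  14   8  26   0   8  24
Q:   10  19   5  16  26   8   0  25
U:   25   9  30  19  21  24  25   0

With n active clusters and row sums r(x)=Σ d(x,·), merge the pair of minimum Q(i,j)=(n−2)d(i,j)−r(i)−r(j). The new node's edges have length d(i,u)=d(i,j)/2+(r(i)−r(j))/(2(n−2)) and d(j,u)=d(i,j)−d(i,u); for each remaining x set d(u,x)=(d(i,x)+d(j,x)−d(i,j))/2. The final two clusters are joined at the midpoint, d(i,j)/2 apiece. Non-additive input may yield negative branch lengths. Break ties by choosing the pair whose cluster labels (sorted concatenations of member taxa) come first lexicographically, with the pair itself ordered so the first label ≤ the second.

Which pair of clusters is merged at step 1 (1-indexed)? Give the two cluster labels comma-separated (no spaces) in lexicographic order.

J,U

1. join J+U (d=9, Q=-206) ⇒ JU; edges |J|=2/3, |U|=25/3
  updated: d(F,JU)=15, d(JU,K)=16, d(JU,L)=13, d(JU,N)=14, d(JU,P)=37/2, d(JU,Q)=35/2
2. join F+N (d=10, Q=-143) ⇒ FN; edges |F|=47/10, |N|=53/10
  updated: d(FN,JU)=19/2, d(FN,K)=15, d(FN,L)=7/2, d(FN,P)=41/2, d(FN,Q)=13
3. join FN+JU (d=19/2, Q=-98) ⇒ FJNU; edges |FN|=25/8, |JU|=51/8
  updated: d(FJNU,K)=43/4, d(FJNU,L)=7/2, d(FJNU,P)=59/4, d(FJNU,Q)=21/2
4. join P+Q (d=8, Q=-241/4) ⇒ PQ; edges |P|=39/8, |Q|=25/8
  updated: d(FJNU,PQ)=69/8, d(K,PQ)=11/2, d(L,PQ)=8
5. join FJNU+L (d=7/2, Q=-243/8) ⇒ FJLNU; edges |FJNU|=123/32, |L|=-11/32
  updated: d(FJLNU,K)=41/8, d(FJLNU,PQ)=105/16
6. join FJLNU+K (d=41/8, Q=-275/16) ⇒ FJKLNU; edges |FJLNU|=99/32, |K|=65/32
  updated: d(FJKLNU,PQ)=111/32
7. join FJKLNU+PQ (d=111/32) ⇒ FJKLNPQU; edges |FJKLNU|=111/64, |PQ|=111/64
final tree: (((((F:47/10,N:53/10):25/8,(J:2/3,U:25/3):51/8):123/32,L:-11/32):99/32,K:65/32):111/64,(P:39/8,Q:25/8):111/64)
total length: 1555/32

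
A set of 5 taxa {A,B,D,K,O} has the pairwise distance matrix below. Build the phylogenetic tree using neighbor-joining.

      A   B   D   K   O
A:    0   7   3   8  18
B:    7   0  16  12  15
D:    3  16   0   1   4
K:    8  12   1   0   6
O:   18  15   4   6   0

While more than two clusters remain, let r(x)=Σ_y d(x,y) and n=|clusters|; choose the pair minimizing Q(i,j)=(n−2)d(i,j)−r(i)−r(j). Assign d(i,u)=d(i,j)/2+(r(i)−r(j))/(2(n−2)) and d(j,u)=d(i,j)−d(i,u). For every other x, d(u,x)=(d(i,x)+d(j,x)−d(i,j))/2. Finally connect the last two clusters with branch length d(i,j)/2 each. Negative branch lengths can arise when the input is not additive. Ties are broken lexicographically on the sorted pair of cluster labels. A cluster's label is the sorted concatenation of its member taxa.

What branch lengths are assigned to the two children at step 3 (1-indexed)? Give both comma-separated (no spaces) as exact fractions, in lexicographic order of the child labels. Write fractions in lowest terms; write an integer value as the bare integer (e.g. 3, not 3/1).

1. join A+B (d=7, Q=-65) ⇒ AB; edges |A|=7/6, |B|=35/6
  updated: d(AB,D)=6, d(AB,K)=13/2, d(AB,O)=13
2. join AB+K (d=13/2, Q=-26) ⇒ ABK; edges |AB|=25/4, |K|=1/4
  updated: d(ABK,D)=1/4, d(ABK,O)=25/4
3. join ABK+D (d=1/4, Q=-21/2) ⇒ ABDK; edges |ABK|=5/4, |D|=-1
  updated: d(ABDK,O)=5
4. join ABDK+O (d=5) ⇒ ABDKO; edges |ABDK|=5/2, |O|=5/2
final tree: ((((A:7/6,B:35/6):25/4,K:1/4):5/4,D:-1):5/2,O:5/2)
total length: 75/4

5/4,-1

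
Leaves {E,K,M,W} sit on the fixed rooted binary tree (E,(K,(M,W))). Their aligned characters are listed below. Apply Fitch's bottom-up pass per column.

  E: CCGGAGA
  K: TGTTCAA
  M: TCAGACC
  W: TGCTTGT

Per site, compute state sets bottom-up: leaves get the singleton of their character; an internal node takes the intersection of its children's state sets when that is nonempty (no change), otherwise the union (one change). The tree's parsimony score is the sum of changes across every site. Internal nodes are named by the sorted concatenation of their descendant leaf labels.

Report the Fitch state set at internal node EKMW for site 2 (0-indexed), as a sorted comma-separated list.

site 0, node MW: M={T} ∩ W={T} → {T} (+0)
site 0, node KMW: K={T} ∩ MW={T} → {T} (+0)
site 0, node EKMW: E={C} ∪ KMW={T} → {C,T} (+1)
site 1, node MW: M={C} ∪ W={G} → {C,G} (+1)
site 1, node KMW: K={G} ∩ MW={C,G} → {G} (+0)
site 1, node EKMW: E={C} ∪ KMW={G} → {C,G} (+1)
site 2, node MW: M={A} ∪ W={C} → {A,C} (+1)
site 2, node KMW: K={T} ∪ MW={A,C} → {A,C,T} (+1)
site 2, node EKMW: E={G} ∪ KMW={A,C,T} → {A,C,G,T} (+1)
site 3, node MW: M={G} ∪ W={T} → {G,T} (+1)
site 3, node KMW: K={T} ∩ MW={G,T} → {T} (+0)
site 3, node EKMW: E={G} ∪ KMW={T} → {G,T} (+1)
site 4, node MW: M={A} ∪ W={T} → {A,T} (+1)
site 4, node KMW: K={C} ∪ MW={A,T} → {A,C,T} (+1)
site 4, node EKMW: E={A} ∩ KMW={A,C,T} → {A} (+0)
site 5, node MW: M={C} ∪ W={G} → {C,G} (+1)
site 5, node KMW: K={A} ∪ MW={C,G} → {A,C,G} (+1)
site 5, node EKMW: E={G} ∩ KMW={A,C,G} → {G} (+0)
site 6, node MW: M={C} ∪ W={T} → {C,T} (+1)
site 6, node KMW: K={A} ∪ MW={C,T} → {A,C,T} (+1)
site 6, node EKMW: E={A} ∩ KMW={A,C,T} → {A} (+0)
per-site changes: [1, 2, 3, 2, 2, 2, 2]; total = 14

A,C,G,T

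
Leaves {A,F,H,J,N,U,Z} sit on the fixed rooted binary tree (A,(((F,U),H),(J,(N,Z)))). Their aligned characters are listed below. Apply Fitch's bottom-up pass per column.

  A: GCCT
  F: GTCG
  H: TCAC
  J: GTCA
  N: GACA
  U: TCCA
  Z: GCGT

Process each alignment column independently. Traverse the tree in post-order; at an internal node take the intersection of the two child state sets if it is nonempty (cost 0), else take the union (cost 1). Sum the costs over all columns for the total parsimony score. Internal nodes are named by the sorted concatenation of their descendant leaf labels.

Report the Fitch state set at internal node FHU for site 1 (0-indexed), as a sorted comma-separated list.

C

[col 0] FU: children F:{G}, U:{T} ∪→ {G,T}; cost 1
[col 0] FHU: children FU:{G,T}, H:{T} ∩→ {T}; cost 0
[col 0] NZ: children N:{G}, Z:{G} ∩→ {G}; cost 0
[col 0] JNZ: children J:{G}, NZ:{G} ∩→ {G}; cost 0
[col 0] FHJNUZ: children FHU:{T}, JNZ:{G} ∪→ {G,T}; cost 1
[col 0] AFHJNUZ: children A:{G}, FHJNUZ:{G,T} ∩→ {G}; cost 0
[col 1] FU: children F:{T}, U:{C} ∪→ {C,T}; cost 1
[col 1] FHU: children FU:{C,T}, H:{C} ∩→ {C}; cost 0
[col 1] NZ: children N:{A}, Z:{C} ∪→ {A,C}; cost 1
[col 1] JNZ: children J:{T}, NZ:{A,C} ∪→ {A,C,T}; cost 1
[col 1] FHJNUZ: children FHU:{C}, JNZ:{A,C,T} ∩→ {C}; cost 0
[col 1] AFHJNUZ: children A:{C}, FHJNUZ:{C} ∩→ {C}; cost 0
[col 2] FU: children F:{C}, U:{C} ∩→ {C}; cost 0
[col 2] FHU: children FU:{C}, H:{A} ∪→ {A,C}; cost 1
[col 2] NZ: children N:{C}, Z:{G} ∪→ {C,G}; cost 1
[col 2] JNZ: children J:{C}, NZ:{C,G} ∩→ {C}; cost 0
[col 2] FHJNUZ: children FHU:{A,C}, JNZ:{C} ∩→ {C}; cost 0
[col 2] AFHJNUZ: children A:{C}, FHJNUZ:{C} ∩→ {C}; cost 0
[col 3] FU: children F:{G}, U:{A} ∪→ {A,G}; cost 1
[col 3] FHU: children FU:{A,G}, H:{C} ∪→ {A,C,G}; cost 1
[col 3] NZ: children N:{A}, Z:{T} ∪→ {A,T}; cost 1
[col 3] JNZ: children J:{A}, NZ:{A,T} ∩→ {A}; cost 0
[col 3] FHJNUZ: children FHU:{A,C,G}, JNZ:{A} ∩→ {A}; cost 0
[col 3] AFHJNUZ: children A:{T}, FHJNUZ:{A} ∪→ {A,T}; cost 1
per-site changes: [2, 3, 2, 4]; total = 11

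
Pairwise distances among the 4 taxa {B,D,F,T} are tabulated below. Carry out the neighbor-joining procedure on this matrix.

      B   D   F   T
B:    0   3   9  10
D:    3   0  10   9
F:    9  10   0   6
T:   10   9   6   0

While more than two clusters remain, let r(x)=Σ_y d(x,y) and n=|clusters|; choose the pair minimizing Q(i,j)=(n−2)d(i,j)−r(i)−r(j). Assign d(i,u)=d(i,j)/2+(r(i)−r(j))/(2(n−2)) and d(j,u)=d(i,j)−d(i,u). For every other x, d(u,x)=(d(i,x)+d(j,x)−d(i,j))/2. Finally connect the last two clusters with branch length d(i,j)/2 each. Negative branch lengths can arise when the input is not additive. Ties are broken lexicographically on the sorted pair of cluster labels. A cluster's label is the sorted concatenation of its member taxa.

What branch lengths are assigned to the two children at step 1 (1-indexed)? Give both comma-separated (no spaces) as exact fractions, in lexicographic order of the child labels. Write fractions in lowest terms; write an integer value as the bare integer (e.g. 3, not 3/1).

3/2,3/2

iteration 1: select B,D (d=3, Q=-38); attach at lengths (3/2, 3/2); label the merged cluster BD
  updated: d(BD,F)=8, d(BD,T)=8
iteration 2: select BD,F (d=8, Q=-22); attach at lengths (5, 3); label the merged cluster BDF
  updated: d(BDF,T)=3
iteration 3: select BDF,T (d=3); attach at lengths (3/2, 3/2); label the merged cluster BDFT
final tree: (((B:3/2,D:3/2):5,F:3):3/2,T:3/2)
total length: 14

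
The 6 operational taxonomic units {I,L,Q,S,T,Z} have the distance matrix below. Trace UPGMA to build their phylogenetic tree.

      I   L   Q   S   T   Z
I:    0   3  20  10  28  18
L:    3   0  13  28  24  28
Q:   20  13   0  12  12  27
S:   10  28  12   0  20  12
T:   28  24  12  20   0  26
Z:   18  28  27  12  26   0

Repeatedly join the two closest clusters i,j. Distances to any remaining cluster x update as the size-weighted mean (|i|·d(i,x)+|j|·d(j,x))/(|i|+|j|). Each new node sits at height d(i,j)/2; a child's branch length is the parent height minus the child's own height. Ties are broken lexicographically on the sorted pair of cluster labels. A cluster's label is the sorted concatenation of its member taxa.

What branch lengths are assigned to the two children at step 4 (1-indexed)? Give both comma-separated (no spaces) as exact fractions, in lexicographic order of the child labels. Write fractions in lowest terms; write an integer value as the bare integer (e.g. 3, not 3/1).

1. join I+L (d=3) ⇒ IL; edges |I|=3/2, |L|=3/2
  updated: d(IL,Q)=33/2, d(IL,S)=19, d(IL,T)=26, d(IL,Z)=23
2. join Q+S (d=12) ⇒ QS; edges |Q|=6, |S|=6
  updated: d(IL,QS)=71/4, d(QS,T)=16, d(QS,Z)=39/2
3. join QS+T (d=16) ⇒ QST; edges |QS|=2, |T|=8
  updated: d(IL,QST)=41/2, d(QST,Z)=65/3
4. join IL+QST (d=41/2) ⇒ ILQST; edges |IL|=35/4, |QST|=9/4
  updated: d(ILQST,Z)=111/5
5. join ILQST+Z (d=111/5) ⇒ ILQSTZ; edges |ILQST|=17/20, |Z|=111/10
final tree: (((I:3/2,L:3/2):35/4,((Q:6,S:6):2,T:8):9/4):17/20,Z:111/10)
total length: 959/20

35/4,9/4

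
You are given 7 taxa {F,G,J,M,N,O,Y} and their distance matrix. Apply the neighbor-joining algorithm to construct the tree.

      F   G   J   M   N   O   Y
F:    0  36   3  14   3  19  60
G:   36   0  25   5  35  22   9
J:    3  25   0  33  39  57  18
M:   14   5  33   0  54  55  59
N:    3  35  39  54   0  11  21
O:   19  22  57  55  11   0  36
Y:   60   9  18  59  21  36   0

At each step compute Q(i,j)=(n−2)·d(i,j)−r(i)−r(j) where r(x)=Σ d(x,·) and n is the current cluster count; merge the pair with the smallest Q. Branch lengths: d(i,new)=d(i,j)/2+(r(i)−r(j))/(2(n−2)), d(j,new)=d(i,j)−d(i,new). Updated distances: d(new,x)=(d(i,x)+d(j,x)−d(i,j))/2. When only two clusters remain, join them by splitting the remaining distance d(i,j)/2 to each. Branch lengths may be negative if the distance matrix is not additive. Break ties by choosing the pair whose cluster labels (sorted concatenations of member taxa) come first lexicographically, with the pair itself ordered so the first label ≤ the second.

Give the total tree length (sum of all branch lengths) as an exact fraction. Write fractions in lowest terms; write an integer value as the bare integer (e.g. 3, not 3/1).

step 1: merge (G,M) at d=5, Q=-327; branch lengths G→-63/10, M→113/10; new cluster GM
  updated: d(F,GM)=45/2, d(GM,J)=53/2, d(GM,N)=42, d(GM,O)=36, d(GM,Y)=63/2
step 2: merge (F,J) at d=3, Q=-239; branch lengths F→-3, J→6; new cluster FJ
  updated: d(FJ,GM)=23, d(FJ,N)=39/2, d(FJ,O)=73/2, d(FJ,Y)=75/2
step 3: merge (FJ,GM) at d=23, Q=-180; branch lengths FJ→53/6, GM→85/6; new cluster FGJM
  updated: d(FGJM,N)=77/4, d(FGJM,O)=99/4, d(FGJM,Y)=23
step 4: merge (FGJM,Y) at d=23, Q=-101; branch lengths FGJM→33/4, Y→59/4; new cluster FGJMY
  updated: d(FGJMY,N)=69/8, d(FGJMY,O)=151/8
step 5: merge (FGJMY,N) at d=69/8, Q=-77/2; branch lengths FGJMY→33/4, N→3/8; new cluster FGJMNY
  updated: d(FGJMNY,O)=85/8
step 6: merge (FGJMNY,O) at d=85/8; branch lengths FGJMNY→85/16, O→85/16; new cluster FGJMNOY
final tree: (((((F:-3,J:6):53/6,(G:-63/10,M:113/10):85/6):33/4,Y:59/4):33/4,N:3/8):85/16,O:85/16)
total length: 293/4

293/4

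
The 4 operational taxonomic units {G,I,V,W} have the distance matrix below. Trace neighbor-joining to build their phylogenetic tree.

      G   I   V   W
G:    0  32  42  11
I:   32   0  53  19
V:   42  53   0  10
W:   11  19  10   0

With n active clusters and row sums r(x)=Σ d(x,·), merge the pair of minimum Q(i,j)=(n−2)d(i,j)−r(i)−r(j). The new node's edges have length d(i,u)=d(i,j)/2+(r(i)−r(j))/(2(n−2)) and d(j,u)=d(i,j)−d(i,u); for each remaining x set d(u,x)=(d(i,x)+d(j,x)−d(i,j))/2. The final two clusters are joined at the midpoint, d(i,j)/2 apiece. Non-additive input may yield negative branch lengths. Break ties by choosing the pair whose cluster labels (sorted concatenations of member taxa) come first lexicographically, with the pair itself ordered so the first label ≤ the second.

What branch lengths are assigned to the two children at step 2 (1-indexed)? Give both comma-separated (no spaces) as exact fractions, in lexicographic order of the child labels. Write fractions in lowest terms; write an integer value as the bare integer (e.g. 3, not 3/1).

step 1: merge (G,I) at d=32, Q=-125; branch lengths G→45/4, I→83/4; new cluster GI
  updated: d(GI,V)=63/2, d(GI,W)=-1
step 2: merge (GI,V) at d=63/2, Q=-81/2; branch lengths GI→41/4, V→85/4; new cluster GIV
  updated: d(GIV,W)=-45/4
step 3: merge (GIV,W) at d=-45/4; branch lengths GIV→-45/8, W→-45/8; new cluster GIVW
final tree: (((G:45/4,I:83/4):41/4,V:85/4):-45/8,W:-45/8)
total length: 209/4

41/4,85/4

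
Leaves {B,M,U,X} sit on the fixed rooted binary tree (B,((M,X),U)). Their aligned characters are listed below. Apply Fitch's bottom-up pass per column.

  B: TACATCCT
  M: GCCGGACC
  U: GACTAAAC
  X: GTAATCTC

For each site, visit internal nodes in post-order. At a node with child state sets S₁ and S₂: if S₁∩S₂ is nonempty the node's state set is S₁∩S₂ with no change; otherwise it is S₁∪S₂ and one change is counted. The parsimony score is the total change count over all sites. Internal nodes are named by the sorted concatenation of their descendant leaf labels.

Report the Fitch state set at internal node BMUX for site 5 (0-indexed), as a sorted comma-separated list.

MX@0: {G} ∩ {G} = {G} (intersection, +0)
MUX@0: {G} ∩ {G} = {G} (intersection, +0)
BMUX@0: {T} ∪ {G} = {G,T} (union, +1)
MX@1: {C} ∪ {T} = {C,T} (union, +1)
MUX@1: {C,T} ∪ {A} = {A,C,T} (union, +1)
BMUX@1: {A} ∩ {A,C,T} = {A} (intersection, +0)
MX@2: {C} ∪ {A} = {A,C} (union, +1)
MUX@2: {A,C} ∩ {C} = {C} (intersection, +0)
BMUX@2: {C} ∩ {C} = {C} (intersection, +0)
MX@3: {G} ∪ {A} = {A,G} (union, +1)
MUX@3: {A,G} ∪ {T} = {A,G,T} (union, +1)
BMUX@3: {A} ∩ {A,G,T} = {A} (intersection, +0)
MX@4: {G} ∪ {T} = {G,T} (union, +1)
MUX@4: {G,T} ∪ {A} = {A,G,T} (union, +1)
BMUX@4: {T} ∩ {A,G,T} = {T} (intersection, +0)
MX@5: {A} ∪ {C} = {A,C} (union, +1)
MUX@5: {A,C} ∩ {A} = {A} (intersection, +0)
BMUX@5: {C} ∪ {A} = {A,C} (union, +1)
MX@6: {C} ∪ {T} = {C,T} (union, +1)
MUX@6: {C,T} ∪ {A} = {A,C,T} (union, +1)
BMUX@6: {C} ∩ {A,C,T} = {C} (intersection, +0)
MX@7: {C} ∩ {C} = {C} (intersection, +0)
MUX@7: {C} ∩ {C} = {C} (intersection, +0)
BMUX@7: {T} ∪ {C} = {C,T} (union, +1)
per-site changes: [1, 2, 1, 2, 2, 2, 2, 1]; total = 13

A,C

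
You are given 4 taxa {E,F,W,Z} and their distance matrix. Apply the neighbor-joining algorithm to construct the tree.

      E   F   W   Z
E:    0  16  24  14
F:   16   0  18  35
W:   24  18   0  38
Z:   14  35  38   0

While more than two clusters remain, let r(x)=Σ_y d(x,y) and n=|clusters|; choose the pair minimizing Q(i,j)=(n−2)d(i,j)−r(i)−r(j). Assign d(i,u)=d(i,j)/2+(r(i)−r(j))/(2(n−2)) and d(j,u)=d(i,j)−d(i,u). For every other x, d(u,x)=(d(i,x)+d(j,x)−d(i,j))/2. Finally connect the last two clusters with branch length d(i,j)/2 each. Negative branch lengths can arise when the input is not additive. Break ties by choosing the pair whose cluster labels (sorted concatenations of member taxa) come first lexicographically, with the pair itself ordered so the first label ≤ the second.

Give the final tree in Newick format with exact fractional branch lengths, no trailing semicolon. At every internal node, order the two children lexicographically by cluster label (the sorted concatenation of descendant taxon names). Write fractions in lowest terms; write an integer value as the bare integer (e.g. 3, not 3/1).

step 1: merge (E,Z) at d=14, Q=-113; branch lengths E→-5/4, Z→61/4; new cluster EZ
  updated: d(EZ,F)=37/2, d(EZ,W)=24
step 2: merge (EZ,F) at d=37/2, Q=-121/2; branch lengths EZ→49/4, F→25/4; new cluster EFZ
  updated: d(EFZ,W)=47/4
step 3: merge (EFZ,W) at d=47/4; branch lengths EFZ→47/8, W→47/8; new cluster EFWZ
final tree: (((E:-5/4,Z:61/4):49/4,F:25/4):47/8,W:47/8)
total length: 177/4

(((E:-5/4,Z:61/4):49/4,F:25/4):47/8,W:47/8)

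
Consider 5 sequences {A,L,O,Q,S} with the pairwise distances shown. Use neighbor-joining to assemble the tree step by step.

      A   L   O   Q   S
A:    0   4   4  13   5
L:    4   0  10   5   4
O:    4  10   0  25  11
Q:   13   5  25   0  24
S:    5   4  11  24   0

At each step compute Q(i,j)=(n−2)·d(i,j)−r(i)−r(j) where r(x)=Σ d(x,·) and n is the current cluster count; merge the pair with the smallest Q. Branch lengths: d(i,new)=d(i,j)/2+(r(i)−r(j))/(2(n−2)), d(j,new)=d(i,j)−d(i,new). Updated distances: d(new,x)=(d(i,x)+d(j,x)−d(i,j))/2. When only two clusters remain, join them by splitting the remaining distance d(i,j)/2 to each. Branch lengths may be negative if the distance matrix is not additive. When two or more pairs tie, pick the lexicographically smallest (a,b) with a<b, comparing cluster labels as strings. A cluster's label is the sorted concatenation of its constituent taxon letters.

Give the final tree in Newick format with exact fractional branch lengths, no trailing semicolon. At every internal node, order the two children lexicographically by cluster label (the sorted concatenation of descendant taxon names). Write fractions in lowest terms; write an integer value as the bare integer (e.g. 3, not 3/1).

iteration 1: select L,Q (d=5, Q=-75); attach at lengths (-29/6, 59/6); label the merged cluster LQ
  updated: d(A,LQ)=6, d(LQ,O)=15, d(LQ,S)=23/2
iteration 2: select A,O (d=4, Q=-37); attach at lengths (-7/4, 23/4); label the merged cluster AO
  updated: d(AO,LQ)=17/2, d(AO,S)=6
iteration 3: select AO,LQ (d=17/2, Q=-26); attach at lengths (3/2, 7); label the merged cluster ALOQ
  updated: d(ALOQ,S)=9/2
iteration 4: select ALOQ,S (d=9/2); attach at lengths (9/4, 9/4); label the merged cluster ALOQS
final tree: (((A:-7/4,O:23/4):3/2,(L:-29/6,Q:59/6):7):9/4,S:9/4)
total length: 22

(((A:-7/4,O:23/4):3/2,(L:-29/6,Q:59/6):7):9/4,S:9/4)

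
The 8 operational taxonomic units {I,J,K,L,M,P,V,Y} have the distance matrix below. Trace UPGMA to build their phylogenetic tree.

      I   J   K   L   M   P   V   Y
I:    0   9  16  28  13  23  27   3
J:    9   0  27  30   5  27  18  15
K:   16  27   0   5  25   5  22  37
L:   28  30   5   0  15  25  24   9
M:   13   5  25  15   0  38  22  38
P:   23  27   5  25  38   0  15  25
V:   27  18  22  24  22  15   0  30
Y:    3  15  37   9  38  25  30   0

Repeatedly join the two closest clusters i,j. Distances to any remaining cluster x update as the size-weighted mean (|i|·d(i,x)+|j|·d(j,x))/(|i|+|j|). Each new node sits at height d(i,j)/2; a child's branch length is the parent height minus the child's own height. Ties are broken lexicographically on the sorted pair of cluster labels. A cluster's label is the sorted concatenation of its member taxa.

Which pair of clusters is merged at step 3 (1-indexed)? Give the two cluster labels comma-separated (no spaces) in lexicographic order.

iteration 1: select I,Y (d=3); attach at lengths (3/2, 3/2); label the merged cluster IY
  updated: d(IY,J)=12, d(IY,K)=53/2, d(IY,L)=37/2, d(IY,M)=51/2, d(IY,P)=24, d(IY,V)=57/2
iteration 2: select J,M (d=5); attach at lengths (5/2, 5/2); label the merged cluster JM
  updated: d(IY,JM)=75/4, d(JM,K)=26, d(JM,L)=45/2, d(JM,P)=65/2, d(JM,V)=20
iteration 3: select K,L (d=5); attach at lengths (5/2, 5/2); label the merged cluster KL
  updated: d(IY,KL)=45/2, d(JM,KL)=97/4, d(KL,P)=15, d(KL,V)=23
iteration 4: select KL,P (d=15); attach at lengths (5, 15/2); label the merged cluster KLP
  updated: d(IY,KLP)=23, d(JM,KLP)=27, d(KLP,V)=61/3
iteration 5: select IY,JM (d=75/4); attach at lengths (63/8, 55/8); label the merged cluster IJMY
  updated: d(IJMY,KLP)=25, d(IJMY,V)=97/4
iteration 6: select KLP,V (d=61/3); attach at lengths (8/3, 61/6); label the merged cluster KLPV
  updated: d(IJMY,KLPV)=397/16
iteration 7: select IJMY,KLPV (d=397/16); attach at lengths (97/32, 215/96); label the merged cluster IJKLMPVY
final tree: (((I:3/2,Y:3/2):63/8,(J:5/2,M:5/2):55/8):97/32,(((K:5/2,L:5/2):5,P:15/2):8/3,V:61/6):215/96)
total length: 2801/48

K,L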